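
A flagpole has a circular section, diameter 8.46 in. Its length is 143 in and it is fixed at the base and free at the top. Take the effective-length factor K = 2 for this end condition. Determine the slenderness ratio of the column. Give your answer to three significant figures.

λ ≈ 135

I = πd⁴/64 = π×8.46⁴/64 = 251.4 in⁴
A = 56.21 in²;  r_min = √(I/A) = √(251.4/56.21) = 2.115 in
L_e = K·L = 2 × 143 = 286.0 in
λ = L_e / r_min = 286.00 / 2.115 = 135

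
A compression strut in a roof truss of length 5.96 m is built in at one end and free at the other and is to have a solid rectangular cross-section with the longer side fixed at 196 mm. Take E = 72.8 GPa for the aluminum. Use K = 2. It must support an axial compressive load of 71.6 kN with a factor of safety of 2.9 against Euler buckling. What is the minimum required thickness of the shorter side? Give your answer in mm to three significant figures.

Required P_cr = n·P = 2.9 × 71.6 = 207.6 kN
L_e = K·L = 2 × 5.96 = 11.92 m
Required I = P_cr·L_e²/(π²E) = 2.076×10^5 × 11.92² / (π² × 7.28×10^10) = 4.106×10^-5 m⁴
I_req = 4.106×10^7 mm⁴
Rectangle, weak axis: I_min = h·b³/12 with h = 196 mm fixed  ⇒  b = (12I/h)^(1/3) = 136 mm

b ≈ 136 mm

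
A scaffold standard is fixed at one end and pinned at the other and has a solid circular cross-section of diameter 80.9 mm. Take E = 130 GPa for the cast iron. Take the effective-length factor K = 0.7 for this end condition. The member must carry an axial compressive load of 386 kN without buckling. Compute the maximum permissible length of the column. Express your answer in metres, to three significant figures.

I = πd⁴/64 = π×80.9⁴/64 = 2.103×10^6 mm⁴
I = 2.103×10^-6 m⁴
At the buckling limit P_cr = P = 3.860×10^5 N
From P_cr = π²EI/(K·L)²:  L = (1/K)·√(π²EI/P_cr) = (1/0.7)·√(π²×1.30×10^11×2.103×10^-6/3.860×10^5)
L = 3.78 m

L_max ≈ 3.78 m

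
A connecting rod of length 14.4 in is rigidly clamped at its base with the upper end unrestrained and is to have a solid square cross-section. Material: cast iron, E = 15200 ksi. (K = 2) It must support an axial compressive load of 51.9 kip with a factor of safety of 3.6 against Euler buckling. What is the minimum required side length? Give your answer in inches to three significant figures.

Required P_cr = n·P = 3.6 × 51.9 = 186.8 kip
L_e = K·L = 2 × 14.4 = 28.80 in
Required I = P_cr·L_e²/(π²E) = 1.868×10^5 × 28.80² / (π² × 1.52×10^7) = 1.033 in⁴
Solid square: I = a⁴/12  ⇒  a = (12I)^(1/4) = (12×1.033)^(1/4) = 1.88 in

a ≈ 1.88 in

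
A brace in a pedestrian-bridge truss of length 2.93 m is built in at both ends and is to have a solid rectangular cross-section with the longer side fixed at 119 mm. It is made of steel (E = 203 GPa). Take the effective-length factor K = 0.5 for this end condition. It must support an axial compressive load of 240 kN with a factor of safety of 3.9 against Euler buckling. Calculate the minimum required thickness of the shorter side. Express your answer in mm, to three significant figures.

b ≈ 46.6 mm

Required P_cr = n·P = 3.9 × 240 = 936.0 kN
L_e = K·L = 0.5 × 2.93 = 1.465 m
Required I = P_cr·L_e²/(π²E) = 9.360×10^5 × 1.465² / (π² × 2.03×10^11) = 1.003×10^-6 m⁴
I_req = 1.003×10^6 mm⁴
Rectangle, weak axis: I_min = h·b³/12 with h = 119 mm fixed  ⇒  b = (12I/h)^(1/3) = 46.6 mm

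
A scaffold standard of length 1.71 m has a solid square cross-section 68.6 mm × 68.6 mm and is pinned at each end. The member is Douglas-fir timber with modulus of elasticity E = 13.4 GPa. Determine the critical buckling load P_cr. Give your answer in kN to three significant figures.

P_cr ≈ 83.5 kN

I = a⁴/12 = 68.6⁴/12 = 1.846×10^6 mm⁴
I = 1.846×10^6 mm⁴ = 1.846×10^-6 m⁴
Effective length L_e = K·L = 1 × 1.71 = 1.710 m
P_cr = π²EI / L_e² = π² × 13.4×10⁹ × 1.846×10^-6 / 1.710² = 8.347×10^4 N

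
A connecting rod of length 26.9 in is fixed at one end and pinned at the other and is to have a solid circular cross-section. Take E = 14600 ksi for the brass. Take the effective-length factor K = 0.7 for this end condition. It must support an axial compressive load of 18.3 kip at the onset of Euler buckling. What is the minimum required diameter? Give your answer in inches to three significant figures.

d ≈ 0.979 in

L_e = K·L = 0.7 × 26.9 = 18.83 in
Required I = P_cr·L_e²/(π²E) = 1.830×10^4 × 18.83² / (π² × 1.46×10^7) = 4.503×10^-2 in⁴
Solid circle: I = πd⁴/64  ⇒  d = (64I/π)^(1/4) = (64×4.503×10^-2/π)^(1/4) = 0.979 in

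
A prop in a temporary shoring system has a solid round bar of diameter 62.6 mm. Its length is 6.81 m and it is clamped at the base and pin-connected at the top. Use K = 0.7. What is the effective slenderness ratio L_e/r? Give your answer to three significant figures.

I = πd⁴/64 = π×62.6⁴/64 = 7.538×10^5 mm⁴
A = 3.078×10^3 mm²;  r_min = √(I/A) = √(7.538×10^5/3.078×10^3) = 15.65 mm
L_e = K·L = 0.7 × 6.81 m = 4.767 m = 4767.0 mm
λ = L_e / r_min = 4767.0 / 15.65 = 305

λ ≈ 305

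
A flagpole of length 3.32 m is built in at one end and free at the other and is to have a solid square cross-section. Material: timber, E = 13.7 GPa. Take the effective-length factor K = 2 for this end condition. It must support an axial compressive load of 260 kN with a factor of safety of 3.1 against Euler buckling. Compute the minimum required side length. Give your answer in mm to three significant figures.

a ≈ 237 mm

Required P_cr = n·P = 3.1 × 260 = 806.0 kN
L_e = K·L = 2 × 3.32 = 6.640 m
Required I = P_cr·L_e²/(π²E) = 8.060×10^5 × 6.640² / (π² × 1.37×10^10) = 2.628×10^-4 m⁴
I_req = 2.628×10^8 mm⁴
Solid square: I = a⁴/12  ⇒  a = (12I)^(1/4) = (12×2.628×10^8)^(1/4) = 237 mm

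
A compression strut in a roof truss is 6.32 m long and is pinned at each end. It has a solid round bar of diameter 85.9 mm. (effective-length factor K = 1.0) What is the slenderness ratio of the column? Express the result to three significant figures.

For a solid circle r = d/4 = 85.9/4 = 21.48 mm
L_e = K·L = 1 × 6.32 m = 6.320 m = 6320.0 mm
λ = L_e / r_min = 6320.0 / 21.48 = 294

λ ≈ 294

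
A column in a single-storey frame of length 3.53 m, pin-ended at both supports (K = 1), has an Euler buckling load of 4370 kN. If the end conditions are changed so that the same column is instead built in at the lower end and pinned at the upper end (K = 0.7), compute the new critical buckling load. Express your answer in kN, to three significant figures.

P_cr ≈ 8920 kN

P_cr ∝ 1/K², so P_cr,new = P_cr,old × (K_old/K_new)² = 4370 × (1/0.7)²
= 4370 × 2.041 = 8920 kN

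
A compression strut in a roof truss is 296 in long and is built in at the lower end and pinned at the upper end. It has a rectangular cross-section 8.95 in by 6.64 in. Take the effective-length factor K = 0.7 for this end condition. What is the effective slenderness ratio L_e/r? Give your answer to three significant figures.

Buckling occurs about the weak axis: I_min = h·b³/12 with b = 6.64 in (the shorter side).
I_min = 8.95×6.64³/12 = 218.3 in⁴
A = 59.43 in²;  r_min = √(I/A) = √(218.3/59.43) = 1.917 in
L_e = K·L = 0.7 × 296 = 207.2 in
λ = L_e / r_min = 207.20 / 1.917 = 108

λ ≈ 108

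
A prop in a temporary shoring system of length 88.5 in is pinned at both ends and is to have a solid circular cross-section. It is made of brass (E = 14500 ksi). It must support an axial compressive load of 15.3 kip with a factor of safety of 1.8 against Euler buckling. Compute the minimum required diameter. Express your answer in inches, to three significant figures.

d ≈ 2.35 in

Required P_cr = n·P = 1.8 × 15.3 = 27.54 kip
L_e = K·L = 1 × 88.5 = 88.50 in
Required I = P_cr·L_e²/(π²E) = 2.754×10^4 × 88.50² / (π² × 1.45×10^7) = 1.507 in⁴
Solid circle: I = πd⁴/64  ⇒  d = (64I/π)^(1/4) = (64×1.507/π)^(1/4) = 2.35 in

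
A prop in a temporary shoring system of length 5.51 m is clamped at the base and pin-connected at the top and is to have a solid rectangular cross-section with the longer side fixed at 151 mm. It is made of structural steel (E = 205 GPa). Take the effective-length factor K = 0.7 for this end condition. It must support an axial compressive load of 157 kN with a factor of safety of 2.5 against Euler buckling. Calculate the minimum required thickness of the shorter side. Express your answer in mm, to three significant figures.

b ≈ 61.2 mm

Required P_cr = n·P = 2.5 × 157 = 392.5 kN
L_e = K·L = 0.7 × 5.51 = 3.857 m
Required I = P_cr·L_e²/(π²E) = 3.925×10^5 × 3.857² / (π² × 2.05×10^11) = 2.886×10^-6 m⁴
I_req = 2.886×10^6 mm⁴
Rectangle, weak axis: I_min = h·b³/12 with h = 151 mm fixed  ⇒  b = (12I/h)^(1/3) = 61.2 mm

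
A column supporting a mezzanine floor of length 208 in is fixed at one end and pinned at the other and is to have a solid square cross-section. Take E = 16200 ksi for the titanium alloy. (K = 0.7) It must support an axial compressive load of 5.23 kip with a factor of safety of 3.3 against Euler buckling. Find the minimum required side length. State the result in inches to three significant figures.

a ≈ 2.29 in

Required P_cr = n·P = 3.3 × 5.23 = 17.26 kip
L_e = K·L = 0.7 × 208 = 145.6 in
Required I = P_cr·L_e²/(π²E) = 1.726×10^4 × 145.6² / (π² × 1.62×10^7) = 2.288 in⁴
Solid square: I = a⁴/12  ⇒  a = (12I)^(1/4) = (12×2.288)^(1/4) = 2.29 in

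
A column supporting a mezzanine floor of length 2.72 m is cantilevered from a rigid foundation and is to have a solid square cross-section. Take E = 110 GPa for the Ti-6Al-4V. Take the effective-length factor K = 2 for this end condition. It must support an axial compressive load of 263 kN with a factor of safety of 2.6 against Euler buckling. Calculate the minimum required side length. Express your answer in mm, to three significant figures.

Required P_cr = n·P = 2.6 × 263 = 683.8 kN
L_e = K·L = 2 × 2.72 = 5.440 m
Required I = P_cr·L_e²/(π²E) = 6.838×10^5 × 5.440² / (π² × 1.10×10^11) = 1.864×10^-5 m⁴
I_req = 1.864×10^7 mm⁴
Solid square: I = a⁴/12  ⇒  a = (12I)^(1/4) = (12×1.864×10^7)^(1/4) = 122 mm

a ≈ 122 mm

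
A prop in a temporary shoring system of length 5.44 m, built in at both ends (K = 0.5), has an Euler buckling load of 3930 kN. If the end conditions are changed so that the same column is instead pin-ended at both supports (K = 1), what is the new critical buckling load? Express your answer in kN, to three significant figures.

P_cr ≈ 982 kN

P_cr ∝ 1/K², so P_cr,new = P_cr,old × (K_old/K_new)² = 3930 × (0.5/1)²
= 3930 × 0.2500 = 982 kN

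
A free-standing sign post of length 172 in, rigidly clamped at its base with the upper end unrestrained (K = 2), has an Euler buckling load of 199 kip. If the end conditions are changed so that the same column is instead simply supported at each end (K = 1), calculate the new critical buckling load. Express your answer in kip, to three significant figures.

P_cr ≈ 796 kip

P_cr ∝ 1/K², so P_cr,new = P_cr,old × (K_old/K_new)² = 199 × (2/1)²
= 199 × 4.000 = 796 kip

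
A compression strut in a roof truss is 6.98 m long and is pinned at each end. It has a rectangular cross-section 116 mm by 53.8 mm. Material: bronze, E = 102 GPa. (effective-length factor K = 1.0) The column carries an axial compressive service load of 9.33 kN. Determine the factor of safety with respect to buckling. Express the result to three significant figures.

Buckling occurs about the weak axis: I_min = h·b³/12 with b = 53.8 mm (the shorter side).
I_min = 116×53.8³/12 = 1.505×10^6 mm⁴
I = 1.505×10^6 mm⁴ = 1.505×10^-6 m⁴
Effective length L_e = K·L = 1 × 6.98 = 6.980 m
P_cr = π²EI / L_e² = π² × 102×10⁹ × 1.505×10^-6 / 6.980² = 3.110×10^4 N
Factor of safety n = P_cr / P = 31.104 / 9.33 = 3.33

n ≈ 3.33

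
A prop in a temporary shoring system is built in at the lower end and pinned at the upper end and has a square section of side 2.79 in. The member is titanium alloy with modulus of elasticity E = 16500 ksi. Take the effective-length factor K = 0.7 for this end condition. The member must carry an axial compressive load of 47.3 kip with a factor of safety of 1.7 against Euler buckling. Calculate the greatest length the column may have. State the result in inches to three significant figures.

L_max ≈ 144 in

I = a⁴/12 = 2.79⁴/12 = 5.049 in⁴
Required critical load P_cr = n·P = 1.7 × 47.3 = 80.41 kip = 8.041×10^4 lb
From P_cr = π²EI/(K·L)²:  L = (1/K)·√(π²EI/P_cr) = (1/0.7)·√(π²×1.65×10^7×5.049/8.041×10^4)
L = 144 in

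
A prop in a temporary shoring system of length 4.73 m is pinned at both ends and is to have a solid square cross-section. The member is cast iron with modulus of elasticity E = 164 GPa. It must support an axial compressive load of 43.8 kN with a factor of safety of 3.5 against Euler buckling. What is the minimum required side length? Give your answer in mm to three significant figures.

a ≈ 71.0 mm

Required P_cr = n·P = 3.5 × 43.8 = 153.3 kN
L_e = K·L = 1 × 4.73 = 4.730 m
Required I = P_cr·L_e²/(π²E) = 1.533×10^5 × 4.730² / (π² × 1.64×10^11) = 2.119×10^-6 m⁴
I_req = 2.119×10^6 mm⁴
Solid square: I = a⁴/12  ⇒  a = (12I)^(1/4) = (12×2.119×10^6)^(1/4) = 71.0 mm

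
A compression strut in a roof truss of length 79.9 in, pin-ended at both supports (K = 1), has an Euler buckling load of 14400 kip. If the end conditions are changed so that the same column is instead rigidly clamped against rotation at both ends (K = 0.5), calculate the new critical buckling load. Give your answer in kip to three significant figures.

P_cr ≈ 57600 kip

P_cr ∝ 1/K², so P_cr,new = P_cr,old × (K_old/K_new)² = 14400 × (1/0.5)²
= 14400 × 4.000 = 57600 kip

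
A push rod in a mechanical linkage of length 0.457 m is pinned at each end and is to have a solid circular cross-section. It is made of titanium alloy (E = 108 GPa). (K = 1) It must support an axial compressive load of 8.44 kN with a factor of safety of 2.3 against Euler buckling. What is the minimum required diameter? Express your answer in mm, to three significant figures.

Required P_cr = n·P = 2.3 × 8.44 = 19.41 kN
L_e = K·L = 1 × 0.457 = 0.4570 m
Required I = P_cr·L_e²/(π²E) = 1.941×10^4 × 0.4570² / (π² × 1.08×10^11) = 3.803×10^-9 m⁴
I_req = 3.803×10^3 mm⁴
Solid circle: I = πd⁴/64  ⇒  d = (64I/π)^(1/4) = (64×3.803×10^3/π)^(1/4) = 16.7 mm

d ≈ 16.7 mm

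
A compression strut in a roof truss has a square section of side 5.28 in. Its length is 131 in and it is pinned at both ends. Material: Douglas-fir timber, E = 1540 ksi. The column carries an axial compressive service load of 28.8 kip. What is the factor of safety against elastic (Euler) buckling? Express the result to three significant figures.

I = a⁴/12 = 5.28⁴/12 = 64.77 in⁴
Effective length L_e = K·L = 1 × 131 = 131.0 in
P_cr = π²EI / L_e² = π² × 1540×10³ × 64.77 / 131.0² = 5.736×10^4 lb
Factor of safety n = P_cr / P = 57.363 / 28.8 = 1.99

n ≈ 1.99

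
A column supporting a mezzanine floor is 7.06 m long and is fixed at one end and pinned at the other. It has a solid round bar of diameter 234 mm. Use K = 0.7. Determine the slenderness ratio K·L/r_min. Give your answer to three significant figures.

I = πd⁴/64 = π×234⁴/64 = 1.472×10^8 mm⁴
A = 4.301×10^4 mm²;  r_min = √(I/A) = √(1.472×10^8/4.301×10^4) = 58.50 mm
L_e = K·L = 0.7 × 7.06 m = 4.942 m = 4942.0 mm
λ = L_e / r_min = 4942.0 / 58.50 = 84.5

λ ≈ 84.5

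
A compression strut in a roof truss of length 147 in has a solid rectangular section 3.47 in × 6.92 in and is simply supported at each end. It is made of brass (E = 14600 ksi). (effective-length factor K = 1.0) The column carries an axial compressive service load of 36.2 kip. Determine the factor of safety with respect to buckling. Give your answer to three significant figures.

n ≈ 4.44

Buckling occurs about the weak axis: I_min = h·b³/12 with b = 3.47 in (the shorter side).
I_min = 6.92×3.47³/12 = 24.09 in⁴
Effective length L_e = K·L = 1 × 147 = 147.0 in
P_cr = π²EI / L_e² = π² × 14600×10³ × 24.09 / 147.0² = 1.607×10^5 lb
Factor of safety n = P_cr / P = 160.67 / 36.2 = 4.44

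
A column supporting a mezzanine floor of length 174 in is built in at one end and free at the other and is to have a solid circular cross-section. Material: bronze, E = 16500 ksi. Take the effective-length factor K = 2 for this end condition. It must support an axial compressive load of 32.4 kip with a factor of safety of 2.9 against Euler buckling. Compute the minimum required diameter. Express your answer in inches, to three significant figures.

d ≈ 6.14 in

Required P_cr = n·P = 2.9 × 32.4 = 93.96 kip
L_e = K·L = 2 × 174 = 348.0 in
Required I = P_cr·L_e²/(π²E) = 9.396×10^4 × 348.0² / (π² × 1.65×10^7) = 69.87 in⁴
Solid circle: I = πd⁴/64  ⇒  d = (64I/π)^(1/4) = (64×69.87/π)^(1/4) = 6.14 in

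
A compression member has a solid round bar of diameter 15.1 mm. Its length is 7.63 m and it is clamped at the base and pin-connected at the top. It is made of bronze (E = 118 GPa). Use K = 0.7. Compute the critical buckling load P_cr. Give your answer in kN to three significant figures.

I = πd⁴/64 = π×15.1⁴/64 = 2.552×10^3 mm⁴
I = 2.552×10^3 mm⁴ = 2.552×10^-9 m⁴
Effective length L_e = K·L = 0.7 × 7.63 = 5.341 m
P_cr = π²EI / L_e² = π² × 118×10⁹ × 2.552×10^-9 / 5.341² = 104.2 N

P_cr ≈ 0.104 kN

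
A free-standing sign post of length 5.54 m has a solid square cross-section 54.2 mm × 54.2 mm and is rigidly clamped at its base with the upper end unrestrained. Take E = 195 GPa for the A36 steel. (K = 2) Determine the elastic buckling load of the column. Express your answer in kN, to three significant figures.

I = a⁴/12 = 54.2⁴/12 = 7.191×10^5 mm⁴
I = 7.191×10^5 mm⁴ = 7.191×10^-7 m⁴
Effective length L_e = K·L = 2 × 5.54 = 11.08 m
P_cr = π²EI / L_e² = π² × 195×10⁹ × 7.191×10^-7 / 11.08² = 1.127×10^4 N

P_cr ≈ 11.3 kN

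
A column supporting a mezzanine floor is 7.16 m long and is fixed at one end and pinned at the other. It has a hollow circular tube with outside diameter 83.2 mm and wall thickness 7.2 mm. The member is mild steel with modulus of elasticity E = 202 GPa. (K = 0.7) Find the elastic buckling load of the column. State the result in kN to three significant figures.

Inner diameter d_i = 83.2 − 2×7.2 = 68.80 mm
I = π(d_o⁴ − d_i⁴)/64 = π(83.2⁴ − 68.80⁴)/64 = 1.252×10^6 mm⁴
I = 1.252×10^6 mm⁴ = 1.252×10^-6 m⁴
Effective length L_e = K·L = 0.7 × 7.16 = 5.012 m
P_cr = π²EI / L_e² = π² × 202×10⁹ × 1.252×10^-6 / 5.012² = 9.939×10^4 N

P_cr ≈ 99.4 kN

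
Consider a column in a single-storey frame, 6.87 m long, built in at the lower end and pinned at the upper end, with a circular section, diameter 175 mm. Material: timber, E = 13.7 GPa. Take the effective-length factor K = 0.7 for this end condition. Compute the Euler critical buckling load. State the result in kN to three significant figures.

I = πd⁴/64 = π×175⁴/64 = 4.604×10^7 mm⁴
I = 4.604×10^7 mm⁴ = 4.604×10^-5 m⁴
Effective length L_e = K·L = 0.7 × 6.87 = 4.809 m
P_cr = π²EI / L_e² = π² × 13.7×10⁹ × 4.604×10^-5 / 4.809² = 2.692×10^5 N

P_cr ≈ 269 kN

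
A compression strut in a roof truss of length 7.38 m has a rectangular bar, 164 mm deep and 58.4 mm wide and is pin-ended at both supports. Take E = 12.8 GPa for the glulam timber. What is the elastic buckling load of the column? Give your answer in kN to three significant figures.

Buckling occurs about the weak axis: I_min = h·b³/12 with b = 58.4 mm (the shorter side).
I_min = 164×58.4³/12 = 2.722×10^6 mm⁴
I = 2.722×10^6 mm⁴ = 2.722×10^-6 m⁴
Effective length L_e = K·L = 1 × 7.38 = 7.380 m
P_cr = π²EI / L_e² = π² × 12.8×10⁹ × 2.722×10^-6 / 7.380² = 6.314×10^3 N

P_cr ≈ 6.31 kN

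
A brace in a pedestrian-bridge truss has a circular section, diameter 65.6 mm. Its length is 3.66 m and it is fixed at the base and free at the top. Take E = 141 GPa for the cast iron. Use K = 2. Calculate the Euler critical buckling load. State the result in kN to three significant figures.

P_cr ≈ 23.6 kN

I = πd⁴/64 = π×65.6⁴/64 = 9.090×10^5 mm⁴
I = 9.090×10^5 mm⁴ = 9.090×10^-7 m⁴
Effective length L_e = K·L = 2 × 3.66 = 7.320 m
P_cr = π²EI / L_e² = π² × 141×10⁹ × 9.090×10^-7 / 7.320² = 2.361×10^4 N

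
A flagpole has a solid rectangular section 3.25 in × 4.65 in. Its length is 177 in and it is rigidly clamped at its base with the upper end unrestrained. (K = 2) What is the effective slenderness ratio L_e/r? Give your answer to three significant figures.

For a rectangle r_min = b/√12 = 3.25/√12 = 0.9382 in
L_e = K·L = 2 × 177 = 354.0 in
λ = L_e / r_min = 354.00 / 0.9382 = 377

λ ≈ 377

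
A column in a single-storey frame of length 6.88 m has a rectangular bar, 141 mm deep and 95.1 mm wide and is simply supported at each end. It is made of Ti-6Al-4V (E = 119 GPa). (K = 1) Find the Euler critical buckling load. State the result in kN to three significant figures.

Buckling occurs about the weak axis: I_min = h·b³/12 with b = 95.1 mm (the shorter side).
I_min = 141×95.1³/12 = 1.011×10^7 mm⁴
I = 1.011×10^7 mm⁴ = 1.011×10^-5 m⁴
Effective length L_e = K·L = 1 × 6.88 = 6.880 m
P_cr = π²EI / L_e² = π² × 119×10⁹ × 1.011×10^-5 / 6.880² = 2.508×10^5 N

P_cr ≈ 251 kN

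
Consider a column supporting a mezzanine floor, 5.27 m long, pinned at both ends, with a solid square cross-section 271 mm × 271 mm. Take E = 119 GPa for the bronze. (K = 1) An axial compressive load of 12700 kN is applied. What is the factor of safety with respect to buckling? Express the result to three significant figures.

n ≈ 1.50

I = a⁴/12 = 271⁴/12 = 4.495×10^8 mm⁴
I = 4.495×10^8 mm⁴ = 4.495×10^-4 m⁴
Effective length L_e = K·L = 1 × 5.27 = 5.270 m
P_cr = π²EI / L_e² = π² × 119×10⁹ × 4.495×10^-4 / 5.270² = 1.901×10^7 N
Factor of safety n = P_cr / P = 19007 / 12700 = 1.50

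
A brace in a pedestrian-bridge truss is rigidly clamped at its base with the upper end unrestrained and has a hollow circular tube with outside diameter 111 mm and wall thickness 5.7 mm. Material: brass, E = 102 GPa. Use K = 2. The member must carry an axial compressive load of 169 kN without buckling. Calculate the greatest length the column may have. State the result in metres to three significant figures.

L_max ≈ 1.98 m

Inner diameter d_i = 111 − 2×5.7 = 99.60 mm
I = π(d_o⁴ − d_i⁴)/64 = π(111⁴ − 99.60⁴)/64 = 2.621×10^6 mm⁴
I = 2.621×10^-6 m⁴
At the buckling limit P_cr = P = 1.690×10^5 N
From P_cr = π²EI/(K·L)²:  L = (1/K)·√(π²EI/P_cr) = (1/2)·√(π²×1.02×10^11×2.621×10^-6/1.690×10^5)
L = 1.98 m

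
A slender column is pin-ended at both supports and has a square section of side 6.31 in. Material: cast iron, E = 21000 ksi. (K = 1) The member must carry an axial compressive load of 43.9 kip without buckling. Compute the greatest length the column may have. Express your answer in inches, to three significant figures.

I = a⁴/12 = 6.31⁴/12 = 132.1 in⁴
At the buckling limit P_cr = P = 4.390×10^4 lb
From P_cr = π²EI/(K·L)²:  L = (1/K)·√(π²EI/P_cr) = (1/1)·√(π²×2.10×10^7×132.1/4.390×10^4)
L = 790 in

L_max ≈ 790 in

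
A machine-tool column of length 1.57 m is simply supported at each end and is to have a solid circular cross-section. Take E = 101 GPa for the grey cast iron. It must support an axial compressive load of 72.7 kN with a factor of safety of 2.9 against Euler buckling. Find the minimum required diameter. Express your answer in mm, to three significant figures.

d ≈ 57.1 mm

Required P_cr = n·P = 2.9 × 72.7 = 210.8 kN
L_e = K·L = 1 × 1.57 = 1.570 m
Required I = P_cr·L_e²/(π²E) = 2.108×10^5 × 1.570² / (π² × 1.01×10^11) = 5.213×10^-7 m⁴
I_req = 5.213×10^5 mm⁴
Solid circle: I = πd⁴/64  ⇒  d = (64I/π)^(1/4) = (64×5.213×10^5/π)^(1/4) = 57.1 mm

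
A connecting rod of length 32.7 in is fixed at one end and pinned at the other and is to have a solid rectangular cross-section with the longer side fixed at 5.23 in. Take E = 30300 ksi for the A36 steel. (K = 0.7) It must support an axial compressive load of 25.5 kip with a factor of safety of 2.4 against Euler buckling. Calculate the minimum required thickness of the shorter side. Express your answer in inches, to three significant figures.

b ≈ 0.627 in

Required P_cr = n·P = 2.4 × 25.5 = 61.20 kip
L_e = K·L = 0.7 × 32.7 = 22.89 in
Required I = P_cr·L_e²/(π²E) = 6.120×10^4 × 22.89² / (π² × 3.03×10^7) = 0.1072 in⁴
Rectangle, weak axis: I_min = h·b³/12 with h = 5.23 in fixed  ⇒  b = (12I/h)^(1/3) = 0.627 in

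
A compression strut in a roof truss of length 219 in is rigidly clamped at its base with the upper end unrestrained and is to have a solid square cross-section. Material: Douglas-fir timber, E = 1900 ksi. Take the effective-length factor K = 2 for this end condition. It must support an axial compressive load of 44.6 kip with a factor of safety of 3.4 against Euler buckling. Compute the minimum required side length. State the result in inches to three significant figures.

a ≈ 11.7 in

Required P_cr = n·P = 3.4 × 44.6 = 151.6 kip
L_e = K·L = 2 × 219 = 438.0 in
Required I = P_cr·L_e²/(π²E) = 1.516×10^5 × 438.0² / (π² × 1.90×10^6) = 1.551×10^3 in⁴
Solid square: I = a⁴/12  ⇒  a = (12I)^(1/4) = (12×1.551×10^3)^(1/4) = 11.7 in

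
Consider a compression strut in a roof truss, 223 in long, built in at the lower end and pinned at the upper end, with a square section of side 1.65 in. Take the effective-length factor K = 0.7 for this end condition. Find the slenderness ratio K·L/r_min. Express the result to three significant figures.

I = a⁴/12 = 1.65⁴/12 = 0.6177 in⁴
A = 2.722 in²;  r_min = √(I/A) = √(0.6177/2.722) = 0.4763 in
L_e = K·L = 0.7 × 223 = 156.1 in
λ = L_e / r_min = 156.10 / 0.4763 = 328

λ ≈ 328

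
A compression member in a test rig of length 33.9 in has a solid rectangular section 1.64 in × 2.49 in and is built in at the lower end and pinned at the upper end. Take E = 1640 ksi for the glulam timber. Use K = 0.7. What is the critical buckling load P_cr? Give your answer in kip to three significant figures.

Buckling occurs about the weak axis: I_min = h·b³/12 with b = 1.64 in (the shorter side).
I_min = 2.49×1.64³/12 = 0.9153 in⁴
Effective length L_e = K·L = 0.7 × 33.9 = 23.73 in
P_cr = π²EI / L_e² = π² × 1640×10³ × 0.9153 / 23.73² = 2.631×10^4 lb

P_cr ≈ 26.3 kip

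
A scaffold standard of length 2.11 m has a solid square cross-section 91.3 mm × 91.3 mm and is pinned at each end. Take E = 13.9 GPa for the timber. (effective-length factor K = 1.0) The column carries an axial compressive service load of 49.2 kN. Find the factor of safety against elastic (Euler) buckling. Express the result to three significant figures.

n ≈ 3.63

I = a⁴/12 = 91.3⁴/12 = 5.790×10^6 mm⁴
I = 5.790×10^6 mm⁴ = 5.790×10^-6 m⁴
Effective length L_e = K·L = 1 × 2.11 = 2.110 m
P_cr = π²EI / L_e² = π² × 13.9×10⁹ × 5.790×10^-6 / 2.110² = 1.784×10^5 N
Factor of safety n = P_cr / P = 178.42 / 49.2 = 3.63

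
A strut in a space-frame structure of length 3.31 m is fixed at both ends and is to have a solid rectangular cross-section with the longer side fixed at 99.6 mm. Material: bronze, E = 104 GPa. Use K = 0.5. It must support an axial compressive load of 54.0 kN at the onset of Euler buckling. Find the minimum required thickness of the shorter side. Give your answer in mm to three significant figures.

L_e = K·L = 0.5 × 3.31 = 1.655 m
Required I = P_cr·L_e²/(π²E) = 5.400×10^4 × 1.655² / (π² × 1.04×10^11) = 1.441×10^-7 m⁴
I_req = 1.441×10^5 mm⁴
Rectangle, weak axis: I_min = h·b³/12 with h = 99.6 mm fixed  ⇒  b = (12I/h)^(1/3) = 25.9 mm

b ≈ 25.9 mm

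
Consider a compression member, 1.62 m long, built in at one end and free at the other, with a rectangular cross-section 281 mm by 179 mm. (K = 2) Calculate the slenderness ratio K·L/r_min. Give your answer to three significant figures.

λ ≈ 62.7

For a rectangle r_min = b/√12 = 179/√12 = 51.67 mm
L_e = K·L = 2 × 1.62 m = 3.240 m = 3240.0 mm
λ = L_e / r_min = 3240.0 / 51.67 = 62.7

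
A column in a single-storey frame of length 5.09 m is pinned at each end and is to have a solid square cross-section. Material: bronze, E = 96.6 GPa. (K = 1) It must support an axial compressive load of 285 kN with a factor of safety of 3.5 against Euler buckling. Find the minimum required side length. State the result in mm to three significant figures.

a ≈ 134 mm

Required P_cr = n·P = 3.5 × 285 = 997.5 kN
L_e = K·L = 1 × 5.09 = 5.090 m
Required I = P_cr·L_e²/(π²E) = 9.975×10^5 × 5.090² / (π² × 9.66×10^10) = 2.711×10^-5 m⁴
I_req = 2.711×10^7 mm⁴
Solid square: I = a⁴/12  ⇒  a = (12I)^(1/4) = (12×2.711×10^7)^(1/4) = 134 mm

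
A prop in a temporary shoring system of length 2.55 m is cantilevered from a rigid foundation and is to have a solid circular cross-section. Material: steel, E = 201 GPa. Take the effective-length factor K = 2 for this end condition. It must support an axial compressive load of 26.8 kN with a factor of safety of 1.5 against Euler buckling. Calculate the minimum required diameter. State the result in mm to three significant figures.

Required P_cr = n·P = 1.5 × 26.8 = 40.20 kN
L_e = K·L = 2 × 2.55 = 5.100 m
Required I = P_cr·L_e²/(π²E) = 4.020×10^4 × 5.100² / (π² × 2.01×10^11) = 5.271×10^-7 m⁴
I_req = 5.271×10^5 mm⁴
Solid circle: I = πd⁴/64  ⇒  d = (64I/π)^(1/4) = (64×5.271×10^5/π)^(1/4) = 57.2 mm

d ≈ 57.2 mm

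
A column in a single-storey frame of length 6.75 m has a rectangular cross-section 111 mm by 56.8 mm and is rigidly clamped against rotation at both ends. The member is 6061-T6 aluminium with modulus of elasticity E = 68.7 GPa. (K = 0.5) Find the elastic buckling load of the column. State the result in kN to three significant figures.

P_cr ≈ 101 kN

Buckling occurs about the weak axis: I_min = h·b³/12 with b = 56.8 mm (the shorter side).
I_min = 111×56.8³/12 = 1.695×10^6 mm⁴
I = 1.695×10^6 mm⁴ = 1.695×10^-6 m⁴
Effective length L_e = K·L = 0.5 × 6.75 = 3.375 m
P_cr = π²EI / L_e² = π² × 68.7×10⁹ × 1.695×10^-6 / 3.375² = 1.009×10^5 N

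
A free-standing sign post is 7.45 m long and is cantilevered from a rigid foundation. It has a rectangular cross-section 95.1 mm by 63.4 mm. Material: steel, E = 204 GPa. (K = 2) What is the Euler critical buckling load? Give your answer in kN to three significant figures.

Buckling occurs about the weak axis: I_min = h·b³/12 with b = 63.4 mm (the shorter side).
I_min = 95.1×63.4³/12 = 2.020×10^6 mm⁴
I = 2.020×10^6 mm⁴ = 2.020×10^-6 m⁴
Effective length L_e = K·L = 2 × 7.45 = 14.90 m
P_cr = π²EI / L_e² = π² × 204×10⁹ × 2.020×10^-6 / 14.90² = 1.832×10^4 N

P_cr ≈ 18.3 kN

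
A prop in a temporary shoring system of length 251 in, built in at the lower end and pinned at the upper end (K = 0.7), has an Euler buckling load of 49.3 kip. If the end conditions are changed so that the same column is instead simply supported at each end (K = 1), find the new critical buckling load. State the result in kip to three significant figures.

P_cr ≈ 24.2 kip

P_cr ∝ 1/K², so P_cr,new = P_cr,old × (K_old/K_new)² = 49.3 × (0.7/1)²
= 49.3 × 0.4900 = 24.2 kip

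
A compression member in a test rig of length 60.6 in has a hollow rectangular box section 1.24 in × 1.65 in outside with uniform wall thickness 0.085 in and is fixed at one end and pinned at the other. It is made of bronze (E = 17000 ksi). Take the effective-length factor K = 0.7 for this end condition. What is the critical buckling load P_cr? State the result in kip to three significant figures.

P_cr ≈ 10.4 kip

Inner dimensions: h_i = 1.65 − 2×0.085 = 1.480 in, b_i = 1.24 − 2×0.085 = 1.070 in
Weak-axis I_min = (h_o·b_o³ − h_i·b_i³)/12 with b_o = 1.24, b_i = 1.070 in (shorter outer/inner sides).
I_min = (1.65×1.24³ − 1.480×1.070³)/12 = 0.1111 in⁴
Effective length L_e = K·L = 0.7 × 60.6 = 42.42 in
P_cr = π²EI / L_e² = π² × 17000×10³ × 0.1111 / 42.42² = 1.036×10^4 lb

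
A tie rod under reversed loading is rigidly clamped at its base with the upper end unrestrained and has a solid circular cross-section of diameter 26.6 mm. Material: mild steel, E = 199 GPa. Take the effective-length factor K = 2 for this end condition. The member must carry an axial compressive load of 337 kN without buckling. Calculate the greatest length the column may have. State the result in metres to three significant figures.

I = πd⁴/64 = π×26.6⁴/64 = 2.458×10^4 mm⁴
I = 2.458×10^-8 m⁴
At the buckling limit P_cr = P = 3.370×10^5 N
From P_cr = π²EI/(K·L)²:  L = (1/K)·√(π²EI/P_cr) = (1/2)·√(π²×1.99×10^11×2.458×10^-8/3.370×10^5)
L = 0.189 m

L_max ≈ 0.189 m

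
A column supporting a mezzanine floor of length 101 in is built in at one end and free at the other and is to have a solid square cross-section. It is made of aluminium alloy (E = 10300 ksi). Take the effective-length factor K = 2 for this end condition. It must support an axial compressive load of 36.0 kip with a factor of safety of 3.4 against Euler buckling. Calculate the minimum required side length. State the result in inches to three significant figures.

a ≈ 4.93 in

Required P_cr = n·P = 3.4 × 36.0 = 122.4 kip
L_e = K·L = 2 × 101 = 202.0 in
Required I = P_cr·L_e²/(π²E) = 1.224×10^5 × 202.0² / (π² × 1.03×10^7) = 49.13 in⁴
Solid square: I = a⁴/12  ⇒  a = (12I)^(1/4) = (12×49.13)^(1/4) = 4.93 in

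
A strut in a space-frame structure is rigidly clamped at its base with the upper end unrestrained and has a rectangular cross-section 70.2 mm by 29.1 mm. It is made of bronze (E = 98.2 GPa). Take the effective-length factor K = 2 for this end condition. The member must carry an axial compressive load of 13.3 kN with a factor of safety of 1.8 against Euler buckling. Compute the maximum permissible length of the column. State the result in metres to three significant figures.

Buckling occurs about the weak axis: I_min = h·b³/12 with b = 29.1 mm (the shorter side).
I_min = 70.2×29.1³/12 = 1.442×10^5 mm⁴
I = 1.442×10^-7 m⁴
Required critical load P_cr = n·P = 1.8 × 13.3 = 23.94 kN = 2.394×10^4 N
From P_cr = π²EI/(K·L)²:  L = (1/K)·√(π²EI/P_cr) = (1/2)·√(π²×9.82×10^10×1.442×10^-7/2.394×10^4)
L = 1.21 m

L_max ≈ 1.21 m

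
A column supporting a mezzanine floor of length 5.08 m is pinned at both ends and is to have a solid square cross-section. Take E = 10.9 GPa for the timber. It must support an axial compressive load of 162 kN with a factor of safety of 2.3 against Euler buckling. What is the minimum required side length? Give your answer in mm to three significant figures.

a ≈ 181 mm

Required P_cr = n·P = 2.3 × 162 = 372.6 kN
L_e = K·L = 1 × 5.08 = 5.080 m
Required I = P_cr·L_e²/(π²E) = 3.726×10^5 × 5.080² / (π² × 1.09×10^10) = 8.938×10^-5 m⁴
I_req = 8.938×10^7 mm⁴
Solid square: I = a⁴/12  ⇒  a = (12I)^(1/4) = (12×8.938×10^7)^(1/4) = 181 mm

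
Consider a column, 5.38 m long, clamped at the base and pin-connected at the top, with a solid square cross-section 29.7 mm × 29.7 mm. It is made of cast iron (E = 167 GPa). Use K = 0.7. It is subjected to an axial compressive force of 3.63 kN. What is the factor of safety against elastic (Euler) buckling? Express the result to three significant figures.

n ≈ 2.08

I = a⁴/12 = 29.7⁴/12 = 6.484×10^4 mm⁴
I = 6.484×10^4 mm⁴ = 6.484×10^-8 m⁴
Effective length L_e = K·L = 0.7 × 5.38 = 3.766 m
P_cr = π²EI / L_e² = π² × 167×10⁹ × 6.484×10^-8 / 3.766² = 7.535×10^3 N
Factor of safety n = P_cr / P = 7.5353 / 3.63 = 2.08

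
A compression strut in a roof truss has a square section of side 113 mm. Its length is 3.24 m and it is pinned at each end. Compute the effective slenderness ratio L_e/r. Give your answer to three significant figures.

λ ≈ 99.3

I = a⁴/12 = 113⁴/12 = 1.359×10^7 mm⁴
A = 1.277×10^4 mm²;  r_min = √(I/A) = √(1.359×10^7/1.277×10^4) = 32.62 mm
L_e = K·L = 1 × 3.24 m = 3.240 m = 3240.0 mm
λ = L_e / r_min = 3240.0 / 32.62 = 99.3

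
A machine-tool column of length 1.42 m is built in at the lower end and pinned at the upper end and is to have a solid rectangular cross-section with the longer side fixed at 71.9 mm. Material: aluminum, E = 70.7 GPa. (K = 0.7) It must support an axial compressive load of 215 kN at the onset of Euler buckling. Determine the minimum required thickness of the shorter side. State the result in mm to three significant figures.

b ≈ 37.0 mm

L_e = K·L = 0.7 × 1.42 = 0.9940 m
Required I = P_cr·L_e²/(π²E) = 2.150×10^5 × 0.9940² / (π² × 7.07×10^10) = 3.044×10^-7 m⁴
I_req = 3.044×10^5 mm⁴
Rectangle, weak axis: I_min = h·b³/12 with h = 71.9 mm fixed  ⇒  b = (12I/h)^(1/3) = 37.0 mm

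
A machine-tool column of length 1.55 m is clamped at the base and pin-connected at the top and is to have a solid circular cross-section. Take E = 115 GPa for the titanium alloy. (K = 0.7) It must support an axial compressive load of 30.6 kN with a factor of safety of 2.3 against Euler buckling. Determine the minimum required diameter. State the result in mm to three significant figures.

d ≈ 34.9 mm

Required P_cr = n·P = 2.3 × 30.6 = 70.38 kN
L_e = K·L = 0.7 × 1.55 = 1.085 m
Required I = P_cr·L_e²/(π²E) = 7.038×10^4 × 1.085² / (π² × 1.15×10^11) = 7.300×10^-8 m⁴
I_req = 7.300×10^4 mm⁴
Solid circle: I = πd⁴/64  ⇒  d = (64I/π)^(1/4) = (64×7.300×10^4/π)^(1/4) = 34.9 mm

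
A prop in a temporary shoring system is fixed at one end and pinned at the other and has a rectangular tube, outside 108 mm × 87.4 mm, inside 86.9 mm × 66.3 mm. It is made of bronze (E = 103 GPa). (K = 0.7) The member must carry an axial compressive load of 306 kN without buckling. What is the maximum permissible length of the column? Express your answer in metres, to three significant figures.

Weak-axis I_min = (h_o·b_o³ − h_i·b_i³)/12 with b_o = 87.4, b_i = 66.30 mm (shorter outer/inner sides).
I_min = (108×87.4³ − 86.90×66.30³)/12 = 3.898×10^6 mm⁴
I = 3.898×10^-6 m⁴
At the buckling limit P_cr = P = 3.060×10^5 N
From P_cr = π²EI/(K·L)²:  L = (1/K)·√(π²EI/P_cr) = (1/0.7)·√(π²×1.03×10^11×3.898×10^-6/3.060×10^5)
L = 5.14 m

L_max ≈ 5.14 m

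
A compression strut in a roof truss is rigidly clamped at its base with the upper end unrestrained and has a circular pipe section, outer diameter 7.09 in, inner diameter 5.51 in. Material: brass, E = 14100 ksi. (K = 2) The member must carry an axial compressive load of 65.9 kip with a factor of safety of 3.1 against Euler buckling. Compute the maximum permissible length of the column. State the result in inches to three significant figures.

L_max ≈ 116 in

d_o = 7.09 in, d_i = 5.51 in
I = π(d_o⁴ − d_i⁴)/64 = π(7.09⁴ − 5.510⁴)/64 = 78.79 in⁴
Required critical load P_cr = n·P = 3.1 × 65.9 = 204.3 kip = 2.043×10^5 lb
From P_cr = π²EI/(K·L)²:  L = (1/K)·√(π²EI/P_cr) = (1/2)·√(π²×1.41×10^7×78.79/2.043×10^5)
L = 116 in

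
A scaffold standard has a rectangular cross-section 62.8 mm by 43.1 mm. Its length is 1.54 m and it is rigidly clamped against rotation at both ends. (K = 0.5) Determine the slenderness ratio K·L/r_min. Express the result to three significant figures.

For a rectangle r_min = b/√12 = 43.1/√12 = 12.44 mm
L_e = K·L = 0.5 × 1.54 m = 0.7700 m = 770.00 mm
λ = L_e / r_min = 770.00 / 12.44 = 61.9

λ ≈ 61.9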